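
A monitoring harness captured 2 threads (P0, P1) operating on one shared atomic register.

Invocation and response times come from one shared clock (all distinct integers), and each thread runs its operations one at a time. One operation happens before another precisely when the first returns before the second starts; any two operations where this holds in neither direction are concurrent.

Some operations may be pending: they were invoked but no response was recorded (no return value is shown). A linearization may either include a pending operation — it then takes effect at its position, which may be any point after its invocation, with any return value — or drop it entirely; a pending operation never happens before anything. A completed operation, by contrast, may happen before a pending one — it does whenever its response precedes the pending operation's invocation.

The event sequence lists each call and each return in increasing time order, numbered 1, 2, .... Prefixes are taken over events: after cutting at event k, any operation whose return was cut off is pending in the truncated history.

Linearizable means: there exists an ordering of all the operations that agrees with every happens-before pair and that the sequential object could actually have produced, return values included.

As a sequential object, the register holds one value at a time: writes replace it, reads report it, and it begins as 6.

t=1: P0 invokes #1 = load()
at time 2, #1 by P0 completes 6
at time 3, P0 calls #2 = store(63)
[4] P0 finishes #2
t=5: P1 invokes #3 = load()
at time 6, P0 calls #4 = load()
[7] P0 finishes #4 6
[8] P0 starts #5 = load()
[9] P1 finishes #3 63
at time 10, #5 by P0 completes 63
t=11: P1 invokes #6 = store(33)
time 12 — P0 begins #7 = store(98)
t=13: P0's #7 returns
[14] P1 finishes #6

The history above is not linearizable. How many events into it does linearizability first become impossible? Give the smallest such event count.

events 1..6 are linearizable; a witness order is #1, #2:
1. #1 load() → 6, leaving value 6
2. #2 store(63), leaving value 63
adding event 7 (#4 responds at 7) leaves no legal real-time order
including or dropping the 1 pending operation (#3) in any combination fails
one such order, #1, #2, #4 (pending dropped), breaks at step 3 where #4 load() → 6 is illegal

7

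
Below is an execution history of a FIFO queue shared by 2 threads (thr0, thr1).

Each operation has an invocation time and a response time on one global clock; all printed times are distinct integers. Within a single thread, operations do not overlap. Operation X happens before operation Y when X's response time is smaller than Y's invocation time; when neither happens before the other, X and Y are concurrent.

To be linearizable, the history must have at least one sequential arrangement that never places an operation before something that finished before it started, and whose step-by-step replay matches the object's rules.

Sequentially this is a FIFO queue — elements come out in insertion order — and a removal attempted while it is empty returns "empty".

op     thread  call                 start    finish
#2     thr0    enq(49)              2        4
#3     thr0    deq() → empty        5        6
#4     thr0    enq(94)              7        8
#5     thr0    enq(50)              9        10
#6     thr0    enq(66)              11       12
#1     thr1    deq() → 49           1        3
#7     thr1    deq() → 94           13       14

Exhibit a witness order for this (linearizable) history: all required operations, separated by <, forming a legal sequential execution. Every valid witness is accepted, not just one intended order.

step 1: #2 enq(49) — queue <49>
step 2: #1 deq() → 49 — queue <>
step 3: #3 deq() → empty — queue <>
step 4: #4 enq(94) — queue <94>
step 5: #5 enq(50) — queue <94,50>
step 6: #6 enq(66) — queue <94,50,66>
step 7: #7 deq() → 94 — queue <50,66>

#2 < #1 < #3 < #4 < #5 < #6 < #7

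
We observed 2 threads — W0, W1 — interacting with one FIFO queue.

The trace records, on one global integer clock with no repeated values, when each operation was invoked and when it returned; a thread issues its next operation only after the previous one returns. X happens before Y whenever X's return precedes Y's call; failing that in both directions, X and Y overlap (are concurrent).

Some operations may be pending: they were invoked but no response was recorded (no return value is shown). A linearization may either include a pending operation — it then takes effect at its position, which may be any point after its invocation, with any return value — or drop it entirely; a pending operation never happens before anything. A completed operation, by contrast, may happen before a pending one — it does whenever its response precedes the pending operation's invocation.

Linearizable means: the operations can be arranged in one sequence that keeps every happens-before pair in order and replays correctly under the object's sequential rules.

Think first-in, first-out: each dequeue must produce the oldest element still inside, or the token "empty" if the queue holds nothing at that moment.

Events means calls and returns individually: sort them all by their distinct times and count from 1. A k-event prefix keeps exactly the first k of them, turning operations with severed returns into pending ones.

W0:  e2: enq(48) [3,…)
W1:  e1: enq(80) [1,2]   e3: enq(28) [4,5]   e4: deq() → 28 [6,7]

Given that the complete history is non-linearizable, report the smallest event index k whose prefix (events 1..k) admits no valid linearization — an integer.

7

events 1..6 are still linearizable — one witness is e1, e2, e3:
step 1: e1 enq(80) — queue <80>
step 2: e2 enq(48) (pending, included) — queue <80,48>
step 3: e3 enq(28) — queue <80,48,28>
include event 7 — e4 responding at 7 — and every candidate order breaks
no escape via the 1 pending operation (e2): every completion choice fails
sample order e1, e3, e4 (pending dropped) stalls at step 3 — e4 deq() → 28 has no legal effect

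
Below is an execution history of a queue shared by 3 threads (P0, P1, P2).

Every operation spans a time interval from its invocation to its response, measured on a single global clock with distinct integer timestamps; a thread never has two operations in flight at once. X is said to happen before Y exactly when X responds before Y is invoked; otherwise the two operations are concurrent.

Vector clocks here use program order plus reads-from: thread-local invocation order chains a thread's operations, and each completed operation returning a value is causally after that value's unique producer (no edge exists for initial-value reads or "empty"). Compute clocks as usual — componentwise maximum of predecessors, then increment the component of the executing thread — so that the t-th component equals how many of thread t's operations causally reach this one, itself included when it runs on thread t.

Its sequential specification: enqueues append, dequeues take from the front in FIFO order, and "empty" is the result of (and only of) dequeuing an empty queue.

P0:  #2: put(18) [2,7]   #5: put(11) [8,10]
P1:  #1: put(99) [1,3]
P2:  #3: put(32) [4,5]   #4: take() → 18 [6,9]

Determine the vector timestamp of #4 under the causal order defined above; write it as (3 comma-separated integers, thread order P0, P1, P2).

(1, 0, 2)

root op #3, invoked 4: fresh clock plus P2's own tick → (0, 0, 1)
root op #1, invoked 1: fresh clock plus P1's own tick → (0, 1, 0)
root op #2, invoked 2: fresh clock plus P0's own tick → (1, 0, 0)
#5 (invocation 8): componentwise max over VC(#2)=(1, 0, 0), +1 at P0, giving (2, 0, 0)
#4 (invocation 6): componentwise max over VC(#2)=(1, 0, 0), VC(#3)=(0, 0, 1), +1 at P2, giving (1, 0, 2)
target: VC(#4) = (1, 0, 2)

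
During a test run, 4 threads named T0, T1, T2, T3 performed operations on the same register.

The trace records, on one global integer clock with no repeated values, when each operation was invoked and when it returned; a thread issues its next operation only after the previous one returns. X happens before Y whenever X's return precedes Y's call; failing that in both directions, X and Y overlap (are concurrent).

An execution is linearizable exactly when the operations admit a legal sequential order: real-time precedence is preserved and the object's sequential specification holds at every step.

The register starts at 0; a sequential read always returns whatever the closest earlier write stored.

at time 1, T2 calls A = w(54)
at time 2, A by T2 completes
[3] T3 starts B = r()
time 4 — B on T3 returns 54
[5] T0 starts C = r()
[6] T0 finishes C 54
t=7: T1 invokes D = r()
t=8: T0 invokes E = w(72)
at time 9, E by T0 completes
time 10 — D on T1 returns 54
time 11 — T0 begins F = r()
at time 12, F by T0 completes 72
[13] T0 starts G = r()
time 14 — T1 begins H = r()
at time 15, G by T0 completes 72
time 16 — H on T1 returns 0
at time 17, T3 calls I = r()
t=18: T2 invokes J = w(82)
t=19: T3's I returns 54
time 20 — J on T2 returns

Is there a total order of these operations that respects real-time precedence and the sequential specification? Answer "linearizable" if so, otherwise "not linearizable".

not linearizable

through event 15 a valid linearization exists; event 16 (H responding at time 16) ends that
the 8 completed operations admit 4 real-time orders; each fails the register replay
sample order A, B, C, D, E, F, G, H stalls at step 8 — H r() → 0 has no legal effect
sample order A, B, C, D, E, F, H, G stalls at step 7 — H r() → 0 has no legal effect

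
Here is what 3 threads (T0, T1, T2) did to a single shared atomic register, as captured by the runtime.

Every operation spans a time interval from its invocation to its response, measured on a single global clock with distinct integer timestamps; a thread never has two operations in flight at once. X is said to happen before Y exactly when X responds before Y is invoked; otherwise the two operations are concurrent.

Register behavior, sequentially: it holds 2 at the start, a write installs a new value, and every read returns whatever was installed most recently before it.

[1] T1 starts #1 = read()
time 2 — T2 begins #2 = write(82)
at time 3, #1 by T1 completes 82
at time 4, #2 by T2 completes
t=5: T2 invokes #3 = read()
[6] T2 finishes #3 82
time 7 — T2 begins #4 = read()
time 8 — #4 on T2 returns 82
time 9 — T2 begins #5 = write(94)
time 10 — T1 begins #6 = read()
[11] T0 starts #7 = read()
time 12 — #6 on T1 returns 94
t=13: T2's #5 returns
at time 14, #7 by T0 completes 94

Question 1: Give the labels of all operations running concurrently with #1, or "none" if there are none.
Answer: #2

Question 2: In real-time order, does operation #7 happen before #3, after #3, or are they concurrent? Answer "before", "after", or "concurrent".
Answer: after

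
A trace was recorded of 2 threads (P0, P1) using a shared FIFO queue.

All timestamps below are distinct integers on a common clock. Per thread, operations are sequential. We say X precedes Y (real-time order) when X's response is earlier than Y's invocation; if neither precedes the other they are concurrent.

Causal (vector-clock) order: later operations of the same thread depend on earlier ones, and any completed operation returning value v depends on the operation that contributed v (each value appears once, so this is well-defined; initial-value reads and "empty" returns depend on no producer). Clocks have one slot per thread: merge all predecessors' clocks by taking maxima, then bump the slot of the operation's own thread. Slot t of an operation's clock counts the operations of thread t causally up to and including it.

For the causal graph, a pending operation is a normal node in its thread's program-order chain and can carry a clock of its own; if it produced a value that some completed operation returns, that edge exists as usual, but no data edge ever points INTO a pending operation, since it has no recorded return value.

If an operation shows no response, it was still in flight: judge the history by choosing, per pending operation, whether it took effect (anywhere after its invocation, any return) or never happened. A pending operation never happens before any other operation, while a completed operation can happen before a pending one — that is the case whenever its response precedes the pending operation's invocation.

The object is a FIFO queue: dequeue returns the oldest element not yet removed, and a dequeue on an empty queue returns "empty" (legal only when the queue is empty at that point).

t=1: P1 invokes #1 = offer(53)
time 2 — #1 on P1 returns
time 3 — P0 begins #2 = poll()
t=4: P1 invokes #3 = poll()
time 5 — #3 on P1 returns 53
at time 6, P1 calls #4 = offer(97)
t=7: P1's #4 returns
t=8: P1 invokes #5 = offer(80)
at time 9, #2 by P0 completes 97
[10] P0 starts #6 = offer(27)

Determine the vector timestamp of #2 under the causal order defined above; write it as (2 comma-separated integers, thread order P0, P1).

root op #1, invoked 1: fresh clock plus P1's own tick → (0, 1)
#3, invoked 4, takes VC(#1)=(0, 1) under max, adds 1 for P1 → (0, 2)
#4, invoked 6, takes VC(#3)=(0, 2) under max, adds 1 for P1 → (0, 3)
#5, invoked 8, takes VC(#4)=(0, 3) under max, adds 1 for P1 → (0, 4)
#2, invoked 3, takes VC(#4)=(0, 3) under max, adds 1 for P0 → (1, 3)
#6, invoked 10, takes VC(#2)=(1, 3) under max, adds 1 for P0 → (2, 3)
target: VC(#2) = (1, 3)

(1, 3)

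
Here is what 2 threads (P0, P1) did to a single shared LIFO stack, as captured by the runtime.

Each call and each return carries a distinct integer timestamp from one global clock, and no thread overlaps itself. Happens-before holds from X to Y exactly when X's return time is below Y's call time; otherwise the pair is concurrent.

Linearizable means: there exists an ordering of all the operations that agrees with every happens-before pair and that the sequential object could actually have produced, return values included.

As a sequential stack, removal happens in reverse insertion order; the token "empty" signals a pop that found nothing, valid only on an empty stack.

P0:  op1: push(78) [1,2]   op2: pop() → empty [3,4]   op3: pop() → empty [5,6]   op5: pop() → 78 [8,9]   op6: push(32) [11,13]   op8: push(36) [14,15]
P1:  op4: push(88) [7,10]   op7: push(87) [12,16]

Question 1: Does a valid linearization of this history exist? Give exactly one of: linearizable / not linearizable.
the violation lands at event 4, op2's response at time 4: events 1..3 linearize, events 1..4 do not
a single order respects real time; the 2 completed LIFO stack operations fail replay along it
sample order op1, op2 stalls at step 2 — op2 pop() → empty has no legal effect

not linearizable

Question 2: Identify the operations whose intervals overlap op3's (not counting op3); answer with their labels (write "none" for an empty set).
op3 spans [5,6]: anything still running between times 5 and 6 counts as concurrent
op1 [1,2]: before
op2 [3,4]: before
op4 [7,10]: after
op5 [8,9]: after
op6 [11,13]: after
op7 [12,16]: after
op8 [14,15]: after

none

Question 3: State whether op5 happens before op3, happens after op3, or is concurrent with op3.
op5 spans [8,9], op3 spans [5,6]
resp(op3)=6 < inv(op5)=8

after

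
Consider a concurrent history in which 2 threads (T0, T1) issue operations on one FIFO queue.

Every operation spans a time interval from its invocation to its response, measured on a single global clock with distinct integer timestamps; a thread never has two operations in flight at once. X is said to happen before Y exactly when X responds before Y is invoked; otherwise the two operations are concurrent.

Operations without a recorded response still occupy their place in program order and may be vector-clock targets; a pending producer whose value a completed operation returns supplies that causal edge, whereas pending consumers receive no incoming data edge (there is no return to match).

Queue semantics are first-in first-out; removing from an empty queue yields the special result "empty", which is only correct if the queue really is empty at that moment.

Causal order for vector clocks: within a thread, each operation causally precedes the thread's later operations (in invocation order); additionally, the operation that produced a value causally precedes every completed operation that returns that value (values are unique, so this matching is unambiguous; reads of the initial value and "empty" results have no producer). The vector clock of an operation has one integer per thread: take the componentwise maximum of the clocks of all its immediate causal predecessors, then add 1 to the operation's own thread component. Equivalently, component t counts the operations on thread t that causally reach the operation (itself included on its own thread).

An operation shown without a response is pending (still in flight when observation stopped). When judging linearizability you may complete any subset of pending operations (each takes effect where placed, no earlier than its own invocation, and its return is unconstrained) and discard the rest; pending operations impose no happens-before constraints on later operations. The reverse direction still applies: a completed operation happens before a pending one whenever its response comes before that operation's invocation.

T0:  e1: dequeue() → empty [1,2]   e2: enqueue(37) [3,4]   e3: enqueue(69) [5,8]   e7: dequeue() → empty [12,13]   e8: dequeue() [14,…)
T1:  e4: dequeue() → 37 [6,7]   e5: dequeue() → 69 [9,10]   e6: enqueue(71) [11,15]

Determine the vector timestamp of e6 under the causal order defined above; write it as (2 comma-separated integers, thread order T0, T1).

(3, 3)

VC(e1, invoked at 1): no causal predecessors; +1 on T0 → (1, 0)
e2, invoked 3, takes VC(e1)=(1, 0) under max, adds 1 for T0 → (2, 0)
e4, invoked 6, takes VC(e2)=(2, 0) under max, adds 1 for T1 → (2, 1)
e3, invoked 5, takes VC(e2)=(2, 0) under max, adds 1 for T0 → (3, 0)
e7, invoked 12, takes VC(e3)=(3, 0) under max, adds 1 for T0 → (4, 0)
e5, invoked 9, takes VC(e3)=(3, 0), VC(e4)=(2, 1) under max, adds 1 for T1 → (3, 2)
e8, invoked 14, takes VC(e7)=(4, 0) under max, adds 1 for T0 → (5, 0)
e6, invoked 11, takes VC(e5)=(3, 2) under max, adds 1 for T1 → (3, 3)
target: VC(e6) = (3, 3)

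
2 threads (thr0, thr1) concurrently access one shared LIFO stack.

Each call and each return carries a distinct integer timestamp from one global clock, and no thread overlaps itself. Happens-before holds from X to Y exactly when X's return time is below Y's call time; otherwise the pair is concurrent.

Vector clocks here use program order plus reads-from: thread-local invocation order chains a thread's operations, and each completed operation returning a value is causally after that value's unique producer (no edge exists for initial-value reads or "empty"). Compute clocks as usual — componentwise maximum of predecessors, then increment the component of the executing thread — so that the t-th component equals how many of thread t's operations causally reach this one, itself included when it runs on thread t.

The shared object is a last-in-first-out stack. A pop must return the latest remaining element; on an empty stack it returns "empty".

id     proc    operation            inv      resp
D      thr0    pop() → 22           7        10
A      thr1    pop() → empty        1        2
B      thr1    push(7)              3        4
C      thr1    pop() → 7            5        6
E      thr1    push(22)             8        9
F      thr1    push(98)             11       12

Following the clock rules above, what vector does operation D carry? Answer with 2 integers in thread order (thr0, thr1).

(1, 4)

A (invocation 1): nothing precedes it; thr1's component alone gives (0, 1)
VC(B, invoked at 3): max of VC(A)=(0, 1), then +1 on thread thr1 → (0, 2)
VC(C, invoked at 5): max of VC(B)=(0, 2), then +1 on thread thr1 → (0, 3)
VC(E, invoked at 8): max of VC(C)=(0, 3), then +1 on thread thr1 → (0, 4)
VC(F, invoked at 11): max of VC(E)=(0, 4), then +1 on thread thr1 → (0, 5)
VC(D, invoked at 7): max of VC(E)=(0, 4), then +1 on thread thr0 → (1, 4)
target: VC(D) = (1, 4)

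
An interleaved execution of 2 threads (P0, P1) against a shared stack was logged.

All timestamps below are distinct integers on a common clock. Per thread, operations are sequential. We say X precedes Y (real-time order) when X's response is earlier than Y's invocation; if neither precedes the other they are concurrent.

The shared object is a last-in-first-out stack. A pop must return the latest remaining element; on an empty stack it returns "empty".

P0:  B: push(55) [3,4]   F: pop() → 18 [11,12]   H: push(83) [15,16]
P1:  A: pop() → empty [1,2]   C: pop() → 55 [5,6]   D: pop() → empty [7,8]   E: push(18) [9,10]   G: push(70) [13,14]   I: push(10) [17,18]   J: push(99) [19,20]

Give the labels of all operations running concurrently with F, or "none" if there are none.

none

F spans [11,12]: anything still running between times 11 and 12 counts as concurrent
A [1,2]: before
B [3,4]: before
C [5,6]: before
D [7,8]: before
E [9,10]: before
G [13,14]: after
H [15,16]: after
I [17,18]: after
J [19,20]: after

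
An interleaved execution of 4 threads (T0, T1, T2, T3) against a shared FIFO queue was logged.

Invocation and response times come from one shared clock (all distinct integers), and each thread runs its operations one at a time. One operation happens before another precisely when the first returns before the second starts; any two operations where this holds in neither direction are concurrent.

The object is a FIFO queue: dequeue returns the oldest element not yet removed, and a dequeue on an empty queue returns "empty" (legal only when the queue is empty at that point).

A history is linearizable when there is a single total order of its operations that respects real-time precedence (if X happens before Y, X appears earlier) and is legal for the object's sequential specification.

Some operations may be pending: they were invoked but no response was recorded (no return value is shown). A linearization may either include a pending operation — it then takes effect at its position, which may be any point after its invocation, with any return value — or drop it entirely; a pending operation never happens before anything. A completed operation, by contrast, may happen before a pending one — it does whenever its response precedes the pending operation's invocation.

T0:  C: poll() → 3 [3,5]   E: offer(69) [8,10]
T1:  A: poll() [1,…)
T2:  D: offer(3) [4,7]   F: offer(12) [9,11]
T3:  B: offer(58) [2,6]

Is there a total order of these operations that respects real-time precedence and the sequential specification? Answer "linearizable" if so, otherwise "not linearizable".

linearizable

a witness: A, D, B, C, E, F
step 1: A poll() (pending, included) — queue <>
step 2: D offer(3) — queue <3>
step 3: B offer(58) — queue <3,58>
step 4: C poll() → 3 — queue <58>
step 5: E offer(69) — queue <58,69>
step 6: F offer(12) — queue <58,69,12>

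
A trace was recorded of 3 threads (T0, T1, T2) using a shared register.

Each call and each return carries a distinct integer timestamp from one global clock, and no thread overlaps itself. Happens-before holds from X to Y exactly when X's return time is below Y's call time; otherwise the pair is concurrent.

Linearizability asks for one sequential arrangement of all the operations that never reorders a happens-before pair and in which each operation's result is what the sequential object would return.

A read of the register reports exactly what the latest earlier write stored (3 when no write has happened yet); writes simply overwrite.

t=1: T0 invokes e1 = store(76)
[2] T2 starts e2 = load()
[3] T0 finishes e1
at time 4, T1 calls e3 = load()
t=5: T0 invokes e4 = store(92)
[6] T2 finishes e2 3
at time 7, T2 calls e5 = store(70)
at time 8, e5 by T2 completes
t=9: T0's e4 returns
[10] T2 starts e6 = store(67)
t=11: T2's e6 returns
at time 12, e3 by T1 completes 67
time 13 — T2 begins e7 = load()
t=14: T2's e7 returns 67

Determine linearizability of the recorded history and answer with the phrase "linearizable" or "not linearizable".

linearizable

witness order: e2, e1, e4, e5, e6, e3, e7
after step 1 (e2 load() → 3): value 3
after step 2 (e1 store(76)): value 76
after step 3 (e4 store(92)): value 92
after step 4 (e5 store(70)): value 70
after step 5 (e6 store(67)): value 67
after step 6 (e3 load() → 67): value 67
after step 7 (e7 load() → 67): value 67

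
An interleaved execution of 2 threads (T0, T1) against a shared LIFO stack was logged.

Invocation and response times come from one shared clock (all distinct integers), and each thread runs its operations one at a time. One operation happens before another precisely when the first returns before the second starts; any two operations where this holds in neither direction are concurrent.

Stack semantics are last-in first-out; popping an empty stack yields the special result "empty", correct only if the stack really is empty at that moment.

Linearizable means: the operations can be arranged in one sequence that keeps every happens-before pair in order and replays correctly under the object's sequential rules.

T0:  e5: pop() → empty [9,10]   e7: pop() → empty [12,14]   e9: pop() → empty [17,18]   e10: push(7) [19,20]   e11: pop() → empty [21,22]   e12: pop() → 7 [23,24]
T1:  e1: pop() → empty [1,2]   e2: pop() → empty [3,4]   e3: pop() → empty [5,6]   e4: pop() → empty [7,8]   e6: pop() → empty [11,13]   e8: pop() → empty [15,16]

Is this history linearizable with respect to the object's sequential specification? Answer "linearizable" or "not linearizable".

not linearizable

prefix check: 1..21 passes, 1..22 fails once e11's time-22 response joins
every one of the 2 real-time-consistent orders over 11 completed LIFO stack ops fails the sequential spec
sample order e1, e2, e3, e4, e5, e6, e7, e8, e9, e10, e11 stalls at step 11 — e11 pop() → empty has no legal effect
sample order e1, e2, e3, e4, e5, e7, e6, e8, e9, e10, e11 stalls at step 11 — e11 pop() → empty has no legal effect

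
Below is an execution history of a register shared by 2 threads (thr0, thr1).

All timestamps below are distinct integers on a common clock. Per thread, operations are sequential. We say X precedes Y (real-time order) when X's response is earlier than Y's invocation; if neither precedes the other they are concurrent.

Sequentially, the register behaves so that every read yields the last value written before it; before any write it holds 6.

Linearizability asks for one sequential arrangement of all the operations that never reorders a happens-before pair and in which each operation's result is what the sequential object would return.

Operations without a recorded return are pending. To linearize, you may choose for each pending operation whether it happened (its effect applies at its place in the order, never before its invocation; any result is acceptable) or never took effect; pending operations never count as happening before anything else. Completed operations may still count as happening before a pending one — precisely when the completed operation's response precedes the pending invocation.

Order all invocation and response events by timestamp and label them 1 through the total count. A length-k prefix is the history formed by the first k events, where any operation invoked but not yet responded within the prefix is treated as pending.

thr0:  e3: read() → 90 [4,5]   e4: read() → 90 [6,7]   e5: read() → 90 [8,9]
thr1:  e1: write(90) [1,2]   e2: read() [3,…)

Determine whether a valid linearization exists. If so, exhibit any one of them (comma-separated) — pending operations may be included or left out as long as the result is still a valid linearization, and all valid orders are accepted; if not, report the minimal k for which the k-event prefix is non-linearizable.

step 1: e1 write(90) — value 90
step 2: e2 read() (pending, included) — value 90
step 3: e3 read() → 90 — value 90
step 4: e4 read() → 90 — value 90
step 5: e5 read() → 90 — value 90

linearizable — witness: e1, e2, e3, e4, e5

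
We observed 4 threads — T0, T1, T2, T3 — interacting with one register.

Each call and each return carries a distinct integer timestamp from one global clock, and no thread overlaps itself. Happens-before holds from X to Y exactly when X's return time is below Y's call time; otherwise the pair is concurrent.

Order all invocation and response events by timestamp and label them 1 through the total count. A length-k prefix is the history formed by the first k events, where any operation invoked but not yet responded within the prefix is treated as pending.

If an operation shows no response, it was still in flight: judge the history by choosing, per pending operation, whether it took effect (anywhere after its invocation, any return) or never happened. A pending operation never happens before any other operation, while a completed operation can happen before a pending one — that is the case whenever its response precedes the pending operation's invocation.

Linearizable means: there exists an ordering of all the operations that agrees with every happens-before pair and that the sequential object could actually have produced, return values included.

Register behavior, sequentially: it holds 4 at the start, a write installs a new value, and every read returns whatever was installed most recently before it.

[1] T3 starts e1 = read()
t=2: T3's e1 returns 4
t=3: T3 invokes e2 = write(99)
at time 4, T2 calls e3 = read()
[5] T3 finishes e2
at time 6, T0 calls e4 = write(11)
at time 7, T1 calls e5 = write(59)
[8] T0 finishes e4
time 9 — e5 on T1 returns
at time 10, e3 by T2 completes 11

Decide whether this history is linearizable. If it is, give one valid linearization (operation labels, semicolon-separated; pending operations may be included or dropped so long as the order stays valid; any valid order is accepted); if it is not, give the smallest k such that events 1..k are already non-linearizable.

step 1: e1 read() → 4 — value 4
step 2: e2 write(99) — value 99
step 3: e4 write(11) — value 11
step 4: e3 read() → 11 — value 11
step 5: e5 write(59) — value 59

linearizable — witness: e1; e2; e4; e3; e5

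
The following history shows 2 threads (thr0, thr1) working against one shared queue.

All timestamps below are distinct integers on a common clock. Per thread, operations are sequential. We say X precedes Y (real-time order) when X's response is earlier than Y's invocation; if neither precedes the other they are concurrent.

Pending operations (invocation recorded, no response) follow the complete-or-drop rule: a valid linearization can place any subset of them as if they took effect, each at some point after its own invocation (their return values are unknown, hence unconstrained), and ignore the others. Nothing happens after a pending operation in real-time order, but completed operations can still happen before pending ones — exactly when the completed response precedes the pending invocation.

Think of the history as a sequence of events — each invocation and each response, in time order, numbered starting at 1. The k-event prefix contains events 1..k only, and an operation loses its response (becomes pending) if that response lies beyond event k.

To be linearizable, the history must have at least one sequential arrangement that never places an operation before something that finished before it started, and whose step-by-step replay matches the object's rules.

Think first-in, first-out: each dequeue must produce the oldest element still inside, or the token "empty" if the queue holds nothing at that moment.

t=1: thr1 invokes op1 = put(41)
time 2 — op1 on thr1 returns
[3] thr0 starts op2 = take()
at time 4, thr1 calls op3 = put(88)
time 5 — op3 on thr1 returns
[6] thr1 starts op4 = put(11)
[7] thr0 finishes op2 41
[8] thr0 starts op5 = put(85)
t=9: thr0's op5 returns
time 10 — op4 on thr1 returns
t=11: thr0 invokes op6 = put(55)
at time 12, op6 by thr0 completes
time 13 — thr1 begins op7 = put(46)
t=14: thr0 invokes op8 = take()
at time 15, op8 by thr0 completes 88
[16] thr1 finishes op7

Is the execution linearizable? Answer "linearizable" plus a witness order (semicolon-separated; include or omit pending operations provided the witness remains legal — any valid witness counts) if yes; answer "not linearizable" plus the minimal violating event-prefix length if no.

1. op1 put(41), leaving queue <41>
2. op2 take() → 41, leaving queue <>
3. op3 put(88), leaving queue <88>
4. op4 put(11), leaving queue <88,11>
5. op5 put(85), leaving queue <88,11,85>
6. op6 put(55), leaving queue <88,11,85,55>
7. op7 put(46), leaving queue <88,11,85,55,46>
8. op8 take() → 88, leaving queue <11,85,55,46>

linearizable — witness: op1; op2; op3; op4; op5; op6; op7; op8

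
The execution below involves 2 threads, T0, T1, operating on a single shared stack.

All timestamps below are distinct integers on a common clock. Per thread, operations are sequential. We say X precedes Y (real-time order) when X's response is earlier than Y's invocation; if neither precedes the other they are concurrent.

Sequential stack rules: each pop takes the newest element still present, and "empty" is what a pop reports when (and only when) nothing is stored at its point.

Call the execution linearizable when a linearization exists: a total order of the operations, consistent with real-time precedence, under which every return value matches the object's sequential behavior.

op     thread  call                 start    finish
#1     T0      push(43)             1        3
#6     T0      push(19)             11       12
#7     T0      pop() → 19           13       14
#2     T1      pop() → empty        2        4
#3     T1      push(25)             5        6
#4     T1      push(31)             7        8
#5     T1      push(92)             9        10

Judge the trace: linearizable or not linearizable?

linearizable

one valid linearization: #2, #1, #3, #4, #5, #6, #7
step 1: #2 pop() → empty — stack <>
step 2: #1 push(43) — stack <43>
step 3: #3 push(25) — stack <43,25>
step 4: #4 push(31) — stack <43,25,31>
step 5: #5 push(92) — stack <43,25,31,92>
step 6: #6 push(19) — stack <43,25,31,92,19>
step 7: #7 pop() → 19 — stack <43,25,31,92>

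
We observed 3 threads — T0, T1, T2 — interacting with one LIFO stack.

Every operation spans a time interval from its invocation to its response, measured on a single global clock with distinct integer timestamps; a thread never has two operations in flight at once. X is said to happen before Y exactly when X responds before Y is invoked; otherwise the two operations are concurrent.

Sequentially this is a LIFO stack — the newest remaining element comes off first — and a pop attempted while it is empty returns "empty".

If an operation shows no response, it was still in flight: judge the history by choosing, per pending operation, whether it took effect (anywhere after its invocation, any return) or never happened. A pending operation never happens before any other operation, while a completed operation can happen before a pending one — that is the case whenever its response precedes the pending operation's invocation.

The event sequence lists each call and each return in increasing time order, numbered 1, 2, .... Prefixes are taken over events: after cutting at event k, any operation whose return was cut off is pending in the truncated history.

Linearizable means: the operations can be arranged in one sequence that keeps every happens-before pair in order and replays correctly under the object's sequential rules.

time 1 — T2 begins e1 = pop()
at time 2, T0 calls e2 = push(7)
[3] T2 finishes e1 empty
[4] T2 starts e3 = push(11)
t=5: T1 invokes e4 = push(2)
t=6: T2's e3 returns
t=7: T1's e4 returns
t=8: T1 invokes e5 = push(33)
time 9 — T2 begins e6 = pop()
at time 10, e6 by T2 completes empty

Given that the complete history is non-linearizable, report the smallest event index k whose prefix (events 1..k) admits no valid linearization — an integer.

10

events 1..9 are linearizable; a witness order is e1, e2, e3, e4:
step 1: e1 pop() → empty — stack <>
step 2: e2 push(7) (pending, included) — stack <7>
step 3: e3 push(11) — stack <7,11>
step 4: e4 push(2) — stack <7,11,2>
adding event 10 (e6 responds at 10) leaves no legal real-time order
including or dropping the 2 pending operations (e2, e5) in any combination fails
sample order e1, e3, e4, e6 (pending dropped) stalls at step 4 — e6 pop() → empty has no legal effect
sample order e1, e4, e3, e6 (pending dropped) stalls at step 4 — e6 pop() → empty has no legal effect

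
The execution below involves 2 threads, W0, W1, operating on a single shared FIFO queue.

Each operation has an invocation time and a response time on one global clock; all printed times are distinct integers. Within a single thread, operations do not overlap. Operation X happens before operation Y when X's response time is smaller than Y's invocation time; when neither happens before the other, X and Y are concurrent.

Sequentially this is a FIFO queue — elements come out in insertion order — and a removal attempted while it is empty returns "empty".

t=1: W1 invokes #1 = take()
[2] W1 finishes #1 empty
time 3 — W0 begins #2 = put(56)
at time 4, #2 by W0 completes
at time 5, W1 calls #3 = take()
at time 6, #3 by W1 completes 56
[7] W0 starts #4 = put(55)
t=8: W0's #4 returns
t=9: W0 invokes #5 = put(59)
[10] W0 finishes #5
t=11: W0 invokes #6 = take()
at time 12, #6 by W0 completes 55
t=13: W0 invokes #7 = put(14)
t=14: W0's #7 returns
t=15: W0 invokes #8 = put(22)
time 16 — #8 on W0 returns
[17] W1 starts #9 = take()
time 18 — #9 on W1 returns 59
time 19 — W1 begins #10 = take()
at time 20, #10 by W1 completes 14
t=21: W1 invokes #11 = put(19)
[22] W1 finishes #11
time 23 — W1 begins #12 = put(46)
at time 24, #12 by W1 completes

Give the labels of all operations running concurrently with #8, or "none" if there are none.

none

overlap test against #8 [15,16]: concurrent iff the interval meets 15..16
#1 [1,2]: before
#2 [3,4]: before
#3 [5,6]: before
#4 [7,8]: before
#5 [9,10]: before
#6 [11,12]: before
#7 [13,14]: before
#9 [17,18]: after
#10 [19,20]: after
#11 [21,22]: after
#12 [23,24]: after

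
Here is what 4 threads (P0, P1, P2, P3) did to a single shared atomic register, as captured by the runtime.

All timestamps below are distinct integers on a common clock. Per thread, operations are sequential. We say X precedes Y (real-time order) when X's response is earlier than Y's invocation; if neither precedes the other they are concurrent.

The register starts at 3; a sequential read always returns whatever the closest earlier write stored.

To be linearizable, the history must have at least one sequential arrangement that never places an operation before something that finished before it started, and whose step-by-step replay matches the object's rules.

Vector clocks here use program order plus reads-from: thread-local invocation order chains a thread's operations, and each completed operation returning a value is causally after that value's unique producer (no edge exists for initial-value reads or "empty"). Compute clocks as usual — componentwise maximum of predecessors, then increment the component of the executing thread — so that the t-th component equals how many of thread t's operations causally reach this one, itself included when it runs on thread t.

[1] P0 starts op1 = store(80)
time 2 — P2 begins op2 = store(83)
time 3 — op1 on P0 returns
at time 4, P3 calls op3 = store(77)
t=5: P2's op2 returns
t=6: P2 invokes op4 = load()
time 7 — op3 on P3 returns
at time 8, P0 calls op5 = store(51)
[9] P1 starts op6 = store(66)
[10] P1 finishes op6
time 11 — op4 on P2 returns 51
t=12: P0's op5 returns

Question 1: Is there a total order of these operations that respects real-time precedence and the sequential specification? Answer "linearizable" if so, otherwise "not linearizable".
linearizable

a witness: op1, op2, op3, op5, op4, op6
after step 1 (op1 store(80)): value 80
after step 2 (op2 store(83)): value 83
after step 3 (op3 store(77)): value 77
after step 4 (op5 store(51)): value 51
after step 5 (op4 load() → 51): value 51
after step 6 (op6 store(66)): value 66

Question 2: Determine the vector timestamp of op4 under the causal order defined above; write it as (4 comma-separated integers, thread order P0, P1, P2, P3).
(2, 0, 2, 0)

op3, invoked 4, has no incoming edges; only P3's bump applies → (0, 0, 0, 1)
op2, invoked 2, has no incoming edges; only P2's bump applies → (0, 0, 1, 0)
op6, invoked 9, has no incoming edges; only P1's bump applies → (0, 1, 0, 0)
op1, invoked 1, has no incoming edges; only P0's bump applies → (1, 0, 0, 0)
merge at op5 (invoked 8): VC(op1)=(1, 0, 0, 0), own-thread bump on P0 → (2, 0, 0, 0)
merge at op4 (invoked 6): VC(op2)=(0, 0, 1, 0), VC(op5)=(2, 0, 0, 0), own-thread bump on P2 → (2, 0, 2, 0)
target: VC(op4) = (2, 0, 2, 0)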